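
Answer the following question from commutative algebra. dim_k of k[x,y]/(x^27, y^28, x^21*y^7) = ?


k[x,y]/I, I = (x^27, y^28, x^21*y^7)
Rect: 27x28=756. Corner: (27-21)x(28-7)=126.
dim = 756-126 = 630


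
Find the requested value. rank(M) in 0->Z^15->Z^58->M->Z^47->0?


Alt sum=0:
(-1)^0*15 + (-1)^1*58 + (-1)^2*? + (-1)^3*47=0
rank(M)=90


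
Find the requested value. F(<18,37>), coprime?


gcd(18,37)=1 => F=ab-a-b=18*37-18-37=666-55=611


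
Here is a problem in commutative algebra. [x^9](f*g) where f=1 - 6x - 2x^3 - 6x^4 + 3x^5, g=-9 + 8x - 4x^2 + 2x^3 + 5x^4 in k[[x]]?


[x^9] = sum a_i*b_j, i+j=9
  3*5=15
Sum=15


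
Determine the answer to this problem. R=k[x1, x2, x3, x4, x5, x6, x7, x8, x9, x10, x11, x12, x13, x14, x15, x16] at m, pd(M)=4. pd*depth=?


pd+depth=16
depth=16-4=12
pd*depth=4*12=48


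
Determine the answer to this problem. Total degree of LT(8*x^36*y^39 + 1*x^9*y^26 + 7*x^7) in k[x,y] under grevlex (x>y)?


LT: 8*x^36*y^39
deg_x=36, deg_y=39
Total=36+39=75


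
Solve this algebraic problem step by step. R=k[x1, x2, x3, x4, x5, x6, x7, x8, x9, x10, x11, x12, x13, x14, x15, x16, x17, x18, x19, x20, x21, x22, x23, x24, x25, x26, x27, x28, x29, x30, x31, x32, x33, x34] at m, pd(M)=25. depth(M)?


pd+depth=depth(R)=34
depth=34-25=9


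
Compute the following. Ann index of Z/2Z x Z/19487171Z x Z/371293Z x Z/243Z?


Exponent = lcm of the cyclic orders; pairwise coprime => product.
2^1*11^7*13^5*3^5=2*19487171*371293*243=3516428788502058


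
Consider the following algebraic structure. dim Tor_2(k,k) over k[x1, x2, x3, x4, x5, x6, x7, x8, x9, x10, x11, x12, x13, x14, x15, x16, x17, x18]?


Koszul: C(n,i)=C(18,2)=153


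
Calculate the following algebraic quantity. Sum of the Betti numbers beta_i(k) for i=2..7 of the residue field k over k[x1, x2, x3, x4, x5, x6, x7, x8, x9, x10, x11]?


Koszul resolution: beta_i(k)=C(n,i), n=11
C(11,2)=55, C(11,3)=165, C(11,4)=330, C(11,5)=462, C(11,6)=462, C(11,7)=330
Sum=1804


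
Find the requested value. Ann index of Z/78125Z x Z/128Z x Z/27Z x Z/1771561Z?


Exponent = lcm of the cyclic orders; pairwise coprime => product.
5^7*2^7*3^3*11^6=78125*128*27*1771561=478321470000000


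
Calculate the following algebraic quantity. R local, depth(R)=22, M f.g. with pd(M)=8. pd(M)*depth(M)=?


pd+depth=22
depth=22-8=14
pd*depth=8*14=112


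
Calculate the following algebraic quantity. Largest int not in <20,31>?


gcd(20,31)=1 => F=ab-a-b=20*31-20-31=620-51=569


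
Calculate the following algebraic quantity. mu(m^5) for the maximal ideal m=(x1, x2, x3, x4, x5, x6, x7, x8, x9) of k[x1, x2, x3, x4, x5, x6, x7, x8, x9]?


Graded Nakayama: mu(m^d) = dim_k (m^d/m^(d+1)) = #degree-5 monomials in 9 vars
C(n+d-1,d)=C(13,5)=1287


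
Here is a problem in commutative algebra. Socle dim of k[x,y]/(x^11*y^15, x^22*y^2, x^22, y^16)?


Socle = ann(m) = span of standard monomials u with x*u, y*u in I (staircase corners).
Redundant generators: x^22*y^2
Minimal generators: x^22, x^11*y^15, y^16
Corners: x^10y^15, x^21y^14
Socle dim=2


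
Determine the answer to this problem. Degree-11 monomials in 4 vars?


C(d+n-1,n-1)=C(14,3)=364


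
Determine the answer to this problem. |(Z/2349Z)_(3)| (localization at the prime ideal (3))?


3-primary part: 2349=3^4*29
Size=3^4=81


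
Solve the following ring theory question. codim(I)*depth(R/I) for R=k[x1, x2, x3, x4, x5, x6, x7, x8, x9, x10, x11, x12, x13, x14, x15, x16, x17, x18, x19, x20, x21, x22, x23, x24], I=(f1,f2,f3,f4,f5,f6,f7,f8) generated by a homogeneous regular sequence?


codim=8, depth=dim(R/I)=24-8=16
Product=8*16=128


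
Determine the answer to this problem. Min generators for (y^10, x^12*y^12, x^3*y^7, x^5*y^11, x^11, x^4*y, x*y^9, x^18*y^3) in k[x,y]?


Remove redundant (divisible by others).
x^12*y^12 redundant.
x^18*y^3 redundant.
x^5*y^11 redundant.
Min: x^11, x^4*y, x^3*y^7, x*y^9, y^10
Count=5


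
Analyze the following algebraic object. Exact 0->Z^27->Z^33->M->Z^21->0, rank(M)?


Alt sum=0:
(-1)^0*27 + (-1)^1*33 + (-1)^2*? + (-1)^3*21=0
rank(M)=27


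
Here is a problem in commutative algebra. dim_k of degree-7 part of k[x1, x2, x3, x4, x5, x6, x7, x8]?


C(d+n-1,n-1)=C(14,7)=3432


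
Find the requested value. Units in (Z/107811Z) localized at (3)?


Local ring = Z/81Z.
phi(81) = 3^3*(3-1) = 54


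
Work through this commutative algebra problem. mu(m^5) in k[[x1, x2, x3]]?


C(n+d-1,d)=C(7,5)=21


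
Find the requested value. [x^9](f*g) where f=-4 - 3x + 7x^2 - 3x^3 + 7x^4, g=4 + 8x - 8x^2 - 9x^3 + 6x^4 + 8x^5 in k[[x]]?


[x^9] = sum a_i*b_j, i+j=9
  7*8=56
Sum=56


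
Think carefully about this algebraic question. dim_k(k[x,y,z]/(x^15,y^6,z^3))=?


Basis: x^iy^jz^k, i<15,j<6,k<3
15*6*3=270


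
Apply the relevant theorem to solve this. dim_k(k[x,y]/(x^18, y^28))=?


Basis: x^i*y^j, i<18, j<28
18*28=504


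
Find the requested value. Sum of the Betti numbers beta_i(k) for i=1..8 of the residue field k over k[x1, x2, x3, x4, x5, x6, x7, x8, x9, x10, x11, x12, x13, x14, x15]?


Koszul resolution: beta_i(k)=C(n,i), n=15
C(15,1)=15, C(15,2)=105, C(15,3)=455, C(15,4)=1365, C(15,5)=3003, C(15,6)=5005, C(15,7)=6435, C(15,8)=6435
Sum=22818


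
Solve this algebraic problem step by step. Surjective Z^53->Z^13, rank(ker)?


rank(ker) = 53-13 = 40


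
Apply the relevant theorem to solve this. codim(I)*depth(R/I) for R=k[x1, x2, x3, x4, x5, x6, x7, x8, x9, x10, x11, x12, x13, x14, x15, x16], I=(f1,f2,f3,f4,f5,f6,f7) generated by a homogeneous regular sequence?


codim=7, depth=dim(R/I)=16-7=9
Product=7*9=63


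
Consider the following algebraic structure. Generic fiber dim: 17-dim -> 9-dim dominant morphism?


dim(fiber)=dim(X)-dim(Y)=17-9=8


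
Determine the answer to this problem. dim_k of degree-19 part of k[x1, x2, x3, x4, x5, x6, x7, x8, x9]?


C(d+n-1,n-1)=C(27,8)=2220075


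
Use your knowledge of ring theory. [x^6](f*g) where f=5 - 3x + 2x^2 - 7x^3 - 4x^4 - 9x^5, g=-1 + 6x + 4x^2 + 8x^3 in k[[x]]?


[x^6] = sum a_i*b_j, i+j=6
  -7*8=-56
  -4*4=-16
  -9*6=-54
Sum=-126


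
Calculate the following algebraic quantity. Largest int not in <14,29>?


gcd(14,29)=1 => F=ab-a-b=14*29-14-29=406-43=363


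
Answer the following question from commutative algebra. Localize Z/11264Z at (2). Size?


2-primary part: 11264=2^10*11
Size=2^10=1024


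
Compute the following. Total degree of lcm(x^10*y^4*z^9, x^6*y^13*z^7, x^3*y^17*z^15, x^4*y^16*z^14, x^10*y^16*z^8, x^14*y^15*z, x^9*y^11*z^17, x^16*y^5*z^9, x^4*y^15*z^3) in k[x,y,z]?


lcm = componentwise max:
x: max(10,6,3,4,10,14,9,16,4)=16
y: max(4,13,17,16,16,15,11,5,15)=17
z: max(9,7,15,14,8,1,17,9,3)=17
Total=16+17+17=50


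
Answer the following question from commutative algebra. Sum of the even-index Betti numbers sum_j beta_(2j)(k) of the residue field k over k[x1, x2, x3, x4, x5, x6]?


Koszul resolution: beta_i(k)=C(n,i), n=6
sum_even C(6,i) = 2^(n-1) = 2^5 = 32


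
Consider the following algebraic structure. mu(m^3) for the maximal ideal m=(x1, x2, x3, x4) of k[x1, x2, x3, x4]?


Graded Nakayama: mu(m^d) = dim_k (m^d/m^(d+1)) = #degree-3 monomials in 4 vars
C(n+d-1,d)=C(6,3)=20


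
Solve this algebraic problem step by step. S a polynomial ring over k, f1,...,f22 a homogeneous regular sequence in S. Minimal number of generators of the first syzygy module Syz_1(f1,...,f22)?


Regular sequence => Koszul complex is the minimal free resolution.
Syz_1 minimally generated by Koszul relations f_i*e_j - f_j*e_i (i<j): mu(Syz_1) = beta_2 = C(m,2) = m(m-1)/2
m=22
22*21/2 = 231


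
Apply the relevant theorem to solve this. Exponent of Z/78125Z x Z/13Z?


Exponent = lcm of the cyclic orders; pairwise coprime => product.
5^7*13^1=78125*13=1015625


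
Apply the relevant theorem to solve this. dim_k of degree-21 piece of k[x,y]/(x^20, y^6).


k[x,y], I = (x^20, y^6), d = 21
Need i < 20 and d-i < 6.
Range: 16 <= i <= 19.
H(21) = 4


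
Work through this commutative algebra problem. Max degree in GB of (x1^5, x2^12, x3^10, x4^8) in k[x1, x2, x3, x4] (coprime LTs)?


Pure powers, coprime LTs => already GB.
Degrees: 5, 12, 10, 8
Max=12


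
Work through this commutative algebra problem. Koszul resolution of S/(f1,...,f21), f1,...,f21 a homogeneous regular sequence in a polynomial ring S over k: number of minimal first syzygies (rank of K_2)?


Regular sequence => Koszul complex is the minimal free resolution.
Syz_1 minimally generated by Koszul relations f_i*e_j - f_j*e_i (i<j): mu(Syz_1) = beta_2 = C(m,2) = m(m-1)/2
m=21
21*20/2 = 210


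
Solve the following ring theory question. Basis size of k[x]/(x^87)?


Basis: 1,x,...,x^86
dim=87


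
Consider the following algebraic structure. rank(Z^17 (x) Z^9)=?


rank(M(x)N) = rank(M)*rank(N)
17*9 = 153


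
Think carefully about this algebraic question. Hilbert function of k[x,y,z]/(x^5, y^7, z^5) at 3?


Need i<5, j<7, k<5 with i+j+k=3.
For each i, j ranges over max(0,3-i-4)..min(6,3-i):
  i=0: j in [0,3] -> 4
  i=1: j in [0,2] -> 3
  i=2: j in [0,1] -> 2
  i=3: j in [0,0] -> 1
H(3) = 4+3+2+1 = 10


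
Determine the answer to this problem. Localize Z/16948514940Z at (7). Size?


7-primary part: 16948514940=7^10*60
Size=7^10=282475249


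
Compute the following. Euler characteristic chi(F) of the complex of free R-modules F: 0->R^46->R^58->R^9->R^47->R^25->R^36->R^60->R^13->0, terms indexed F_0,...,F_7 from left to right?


chi = sum (-1)^i * rank:
(-1)^0*46=46
(-1)^1*58=-58
(-1)^2*9=9
(-1)^3*47=-47
(-1)^4*25=25
(-1)^5*36=-36
(-1)^6*60=60
(-1)^7*13=-13
chi=-14


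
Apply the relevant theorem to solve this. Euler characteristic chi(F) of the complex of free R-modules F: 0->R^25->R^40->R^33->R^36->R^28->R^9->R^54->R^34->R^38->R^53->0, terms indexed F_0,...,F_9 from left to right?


chi = sum (-1)^i * rank:
(-1)^0*25=25
(-1)^1*40=-40
(-1)^2*33=33
(-1)^3*36=-36
(-1)^4*28=28
(-1)^5*9=-9
(-1)^6*54=54
(-1)^7*34=-34
(-1)^8*38=38
(-1)^9*53=-53
chi=6


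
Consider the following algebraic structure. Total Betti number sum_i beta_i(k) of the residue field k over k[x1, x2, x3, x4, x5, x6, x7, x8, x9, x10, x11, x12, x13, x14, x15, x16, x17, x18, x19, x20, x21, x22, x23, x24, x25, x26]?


Koszul resolution: beta_i(k)=C(n,i), n=26
sum_i C(26,i) = 2^26 = 67108864


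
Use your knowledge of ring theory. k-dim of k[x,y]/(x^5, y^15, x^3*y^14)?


k[x,y]/I, I = (x^5, y^15, x^3*y^14)
Rect: 5x15=75. Corner: (5-3)x(15-14)=2.
dim = 75-2 = 73


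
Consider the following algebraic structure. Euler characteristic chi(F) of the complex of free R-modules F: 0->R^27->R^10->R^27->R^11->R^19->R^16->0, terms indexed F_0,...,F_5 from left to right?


chi = sum (-1)^i * rank:
(-1)^0*27=27
(-1)^1*10=-10
(-1)^2*27=27
(-1)^3*11=-11
(-1)^4*19=19
(-1)^5*16=-16
chi=36


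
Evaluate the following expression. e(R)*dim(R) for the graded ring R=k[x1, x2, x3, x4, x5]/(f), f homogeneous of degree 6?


e(R)=deg(f)=6, dim(R)=5-1=4
e*dim=6*4=24


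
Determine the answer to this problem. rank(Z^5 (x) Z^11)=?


rank(M(x)N) = rank(M)*rank(N)
5*11 = 55


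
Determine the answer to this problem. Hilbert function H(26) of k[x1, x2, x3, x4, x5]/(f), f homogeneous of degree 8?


C(30,4)-C(22,4)=27405-7315=20090


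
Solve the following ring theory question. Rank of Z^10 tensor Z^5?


rank(M(x)N) = rank(M)*rank(N)
10*5 = 50


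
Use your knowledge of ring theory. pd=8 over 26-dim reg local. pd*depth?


pd+depth=26
depth=26-8=18
pd*depth=8*18=144


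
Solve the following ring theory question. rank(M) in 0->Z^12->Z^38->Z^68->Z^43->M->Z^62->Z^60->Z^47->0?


Alt sum=0:
(-1)^0*12 + (-1)^1*38 + (-1)^2*68 + (-1)^3*43 + (-1)^4*? + (-1)^5*62 + (-1)^6*60 + (-1)^7*47=0
rank(M)=50


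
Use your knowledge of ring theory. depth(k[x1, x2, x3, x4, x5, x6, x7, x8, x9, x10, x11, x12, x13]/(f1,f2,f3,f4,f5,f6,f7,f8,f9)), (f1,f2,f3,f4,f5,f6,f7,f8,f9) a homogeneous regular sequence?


depth(R)=13
depth(R/I)=13-9=4


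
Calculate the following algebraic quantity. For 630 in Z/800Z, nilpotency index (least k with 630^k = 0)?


630^k mod 800:
k=1: 630
k=2: 100
k=3: 600
k=4: 400
k=5: 0
First zero at k = 5


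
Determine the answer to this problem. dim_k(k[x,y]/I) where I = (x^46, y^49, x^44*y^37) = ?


k[x,y]/I, I = (x^46, y^49, x^44*y^37)
Rect: 46x49=2254. Corner: (46-44)x(49-37)=24.
dim = 2254-24 = 2230


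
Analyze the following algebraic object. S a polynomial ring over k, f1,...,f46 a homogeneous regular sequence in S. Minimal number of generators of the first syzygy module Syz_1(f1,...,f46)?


Regular sequence => Koszul complex is the minimal free resolution.
Syz_1 minimally generated by Koszul relations f_i*e_j - f_j*e_i (i<j): mu(Syz_1) = beta_2 = C(m,2) = m(m-1)/2
m=46
46*45/2 = 1035


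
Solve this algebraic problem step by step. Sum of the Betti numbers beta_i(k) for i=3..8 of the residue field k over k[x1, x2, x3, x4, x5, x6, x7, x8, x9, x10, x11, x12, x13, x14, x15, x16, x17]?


Koszul resolution: beta_i(k)=C(n,i), n=17
C(17,3)=680, C(17,4)=2380, C(17,5)=6188, C(17,6)=12376, C(17,7)=19448, C(17,8)=24310
Sum=65382


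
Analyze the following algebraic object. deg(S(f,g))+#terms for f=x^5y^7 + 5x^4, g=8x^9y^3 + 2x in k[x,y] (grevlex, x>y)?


LT(f)=x^5y^7, LT(g)=8x^9y^3
lcm(LM)=x^9y^7
S(f,g) (scaled by 8 to clear denominators) = 8x^4*f - y^4*g = 40x^8 - 2xy^4
2 terms, deg 8.
8+2=10


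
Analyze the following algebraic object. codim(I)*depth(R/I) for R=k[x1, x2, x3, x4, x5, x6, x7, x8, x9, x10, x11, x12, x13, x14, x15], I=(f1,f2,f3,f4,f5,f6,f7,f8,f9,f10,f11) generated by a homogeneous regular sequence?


codim=11, depth=dim(R/I)=15-11=4
Product=11*4=44


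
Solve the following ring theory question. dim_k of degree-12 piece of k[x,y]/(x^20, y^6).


k[x,y], I = (x^20, y^6), d = 12
Need i < 20 and d-i < 6.
Range: 7 <= i <= 12.
H(12) = 6


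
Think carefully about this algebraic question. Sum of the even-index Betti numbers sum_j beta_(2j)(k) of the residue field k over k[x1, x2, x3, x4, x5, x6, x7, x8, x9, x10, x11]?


Koszul resolution: beta_i(k)=C(n,i), n=11
sum_even C(11,i) = 2^(n-1) = 2^10 = 1024


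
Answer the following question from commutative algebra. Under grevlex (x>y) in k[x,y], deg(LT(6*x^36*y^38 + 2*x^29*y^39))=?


LT: 6*x^36*y^38
deg_x=36, deg_y=38
Total=36+38=74


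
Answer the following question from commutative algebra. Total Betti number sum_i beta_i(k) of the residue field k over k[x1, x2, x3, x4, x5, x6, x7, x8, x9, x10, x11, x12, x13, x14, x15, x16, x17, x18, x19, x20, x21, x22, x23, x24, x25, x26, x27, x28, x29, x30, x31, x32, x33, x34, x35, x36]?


Koszul resolution: beta_i(k)=C(n,i), n=36
sum_i C(36,i) = 2^36 = 68719476736


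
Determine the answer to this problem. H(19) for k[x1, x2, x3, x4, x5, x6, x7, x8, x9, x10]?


C(d+n-1,n-1)=C(28,9)=6906900


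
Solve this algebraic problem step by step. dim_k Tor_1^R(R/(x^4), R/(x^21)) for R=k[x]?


Tor_1(R/I,R/J)=(I cap J)/IJ=(x^21)/(x^25)
dim=25-21=min(4,21)=4


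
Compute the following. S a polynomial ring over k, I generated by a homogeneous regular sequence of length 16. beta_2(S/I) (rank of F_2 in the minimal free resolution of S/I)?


Regular sequence => Koszul complex is the minimal free resolution.
Syz_1 minimally generated by Koszul relations f_i*e_j - f_j*e_i (i<j): mu(Syz_1) = beta_2 = C(m,2) = m(m-1)/2
m=16
16*15/2 = 120


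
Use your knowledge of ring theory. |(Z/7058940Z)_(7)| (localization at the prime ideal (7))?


7-primary part: 7058940=7^6*60
Size=7^6=117649


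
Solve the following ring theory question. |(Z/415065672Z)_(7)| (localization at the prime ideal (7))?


7-primary part: 415065672=7^8*72
Size=7^8=5764801


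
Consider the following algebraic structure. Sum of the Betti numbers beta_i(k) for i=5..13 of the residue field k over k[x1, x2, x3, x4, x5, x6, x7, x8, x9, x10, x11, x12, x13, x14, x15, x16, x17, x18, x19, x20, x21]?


Koszul resolution: beta_i(k)=C(n,i), n=21
C(21,5)=20349, C(21,6)=54264, C(21,7)=116280, C(21,8)=203490, C(21,9)=293930, C(21,10)=352716, C(21,11)=352716, C(21,12)=293930, C(21,13)=203490
Sum=1891165


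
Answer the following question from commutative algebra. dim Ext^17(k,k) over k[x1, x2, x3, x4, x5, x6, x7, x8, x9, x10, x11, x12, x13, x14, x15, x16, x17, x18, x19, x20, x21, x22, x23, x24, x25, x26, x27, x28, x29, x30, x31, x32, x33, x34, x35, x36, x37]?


C(n,i)=C(37,17)=15905368710


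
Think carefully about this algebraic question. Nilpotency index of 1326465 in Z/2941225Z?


1326465^k mod 2941225:
k=1: 1326465
k=2: 953050
k=3: 1903650
k=4: 1080450
k=5: 2521050
k=6: 0
First zero at k = 6


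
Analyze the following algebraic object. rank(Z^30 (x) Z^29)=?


rank(M(x)N) = rank(M)*rank(N)
30*29 = 870


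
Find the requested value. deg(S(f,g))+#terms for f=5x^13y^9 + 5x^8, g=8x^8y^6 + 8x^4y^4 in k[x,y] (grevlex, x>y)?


LT(f)=5x^13y^9, LT(g)=8x^8y^6
lcm(LM)=x^13y^9
S(f,g) (scaled by 40 to clear denominators) = 8*f - 5x^5y^3*g = -40x^9y^7 + 40x^8
2 terms, deg 16.
16+2=18


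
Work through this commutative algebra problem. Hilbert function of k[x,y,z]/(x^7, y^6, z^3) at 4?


Need i<7, j<6, k<3 with i+j+k=4.
For each i, j ranges over max(0,4-i-2)..min(5,4-i):
  i=0: j in [2,4] -> 3
  i=1: j in [1,3] -> 3
  i=2: j in [0,2] -> 3
  i=3: j in [0,1] -> 2
  i=4: j in [0,0] -> 1
H(4) = 3+3+3+2+1 = 12


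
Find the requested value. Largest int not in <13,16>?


gcd(13,16)=1 => F=ab-a-b=13*16-13-16=208-29=179


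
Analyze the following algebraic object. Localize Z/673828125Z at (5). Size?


5-primary part: 673828125=5^10*69
Size=5^10=9765625


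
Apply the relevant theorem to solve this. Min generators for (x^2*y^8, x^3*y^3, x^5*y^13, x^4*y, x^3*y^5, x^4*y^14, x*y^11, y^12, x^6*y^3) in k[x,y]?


Remove redundant (divisible by others).
x^4*y^14 redundant.
x^3*y^5 redundant.
x^5*y^13 redundant.
x^6*y^3 redundant.
Min: x^4*y, x^3*y^3, x^2*y^8, x*y^11, y^12
Count=5


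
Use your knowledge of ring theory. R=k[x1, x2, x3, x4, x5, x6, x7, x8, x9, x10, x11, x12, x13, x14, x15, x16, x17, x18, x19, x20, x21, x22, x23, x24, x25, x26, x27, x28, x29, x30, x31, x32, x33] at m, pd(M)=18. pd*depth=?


pd+depth=33
depth=33-18=15
pd*depth=18*15=270


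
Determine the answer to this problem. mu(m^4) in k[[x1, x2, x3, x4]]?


C(n+d-1,d)=C(7,4)=35


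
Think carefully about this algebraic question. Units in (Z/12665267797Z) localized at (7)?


Local ring = Z/5764801Z.
phi(5764801) = 7^7*(7-1) = 4941258


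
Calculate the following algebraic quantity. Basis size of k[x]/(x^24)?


Basis: 1,x,...,x^23
dim=24


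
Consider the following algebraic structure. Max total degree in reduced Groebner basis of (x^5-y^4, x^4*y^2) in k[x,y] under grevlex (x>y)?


LT(f1)=x^5, LT(f2)=x^4y^2, lcm=x^5y^2
S(f1,f2) = y^2*f1 - x^1*f2 = -y^6
Reduced GB = {f1, f2, y^6}; degrees 5, 6, 6
Max = 6


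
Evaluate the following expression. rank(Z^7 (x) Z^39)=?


rank(M(x)N) = rank(M)*rank(N)
7*39 = 273


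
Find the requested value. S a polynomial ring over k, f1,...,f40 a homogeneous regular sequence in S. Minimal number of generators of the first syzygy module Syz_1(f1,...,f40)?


Regular sequence => Koszul complex is the minimal free resolution.
Syz_1 minimally generated by Koszul relations f_i*e_j - f_j*e_i (i<j): mu(Syz_1) = beta_2 = C(m,2) = m(m-1)/2
m=40
40*39/2 = 780


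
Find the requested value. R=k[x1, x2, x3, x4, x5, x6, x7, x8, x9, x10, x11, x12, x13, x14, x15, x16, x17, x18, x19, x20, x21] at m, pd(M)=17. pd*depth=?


pd+depth=21
depth=21-17=4
pd*depth=17*4=68


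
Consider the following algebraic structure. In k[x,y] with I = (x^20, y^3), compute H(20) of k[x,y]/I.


k[x,y], I = (x^20, y^3), d = 20
Need i < 20 and d-i < 3.
Range: 18 <= i <= 19.
H(20) = 2


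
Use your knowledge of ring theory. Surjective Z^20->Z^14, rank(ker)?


rank(ker) = 20-14 = 6


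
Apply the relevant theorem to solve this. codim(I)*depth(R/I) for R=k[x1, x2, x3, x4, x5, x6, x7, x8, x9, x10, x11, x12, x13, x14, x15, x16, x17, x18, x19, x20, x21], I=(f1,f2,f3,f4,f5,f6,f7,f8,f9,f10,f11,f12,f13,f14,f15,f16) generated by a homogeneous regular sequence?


codim=16, depth=dim(R/I)=21-16=5
Product=16*5=80


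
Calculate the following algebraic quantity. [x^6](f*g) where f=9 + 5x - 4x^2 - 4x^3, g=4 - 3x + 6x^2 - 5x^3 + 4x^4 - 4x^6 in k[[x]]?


[x^6] = sum a_i*b_j, i+j=6
  9*-4=-36
  -4*4=-16
  -4*-5=20
Sum=-32


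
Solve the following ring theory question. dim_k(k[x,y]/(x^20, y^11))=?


Basis: x^i*y^j, i<20, j<11
20*11=220


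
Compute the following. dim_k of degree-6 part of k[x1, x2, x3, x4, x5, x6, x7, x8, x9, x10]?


C(d+n-1,n-1)=C(15,9)=5005


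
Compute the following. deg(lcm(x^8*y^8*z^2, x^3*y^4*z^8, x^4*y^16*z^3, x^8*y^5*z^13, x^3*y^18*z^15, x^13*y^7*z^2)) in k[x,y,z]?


lcm = componentwise max:
x: max(8,3,4,8,3,13)=13
y: max(8,4,16,5,18,7)=18
z: max(2,8,3,13,15,2)=15
Total=13+18+15=46


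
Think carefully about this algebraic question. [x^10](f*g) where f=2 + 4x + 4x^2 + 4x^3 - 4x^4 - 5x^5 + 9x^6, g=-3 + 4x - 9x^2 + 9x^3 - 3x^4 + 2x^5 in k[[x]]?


[x^10] = sum a_i*b_j, i+j=10
  -5*2=-10
  9*-3=-27
Sum=-37


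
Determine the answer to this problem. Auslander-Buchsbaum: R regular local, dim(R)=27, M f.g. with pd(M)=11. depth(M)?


pd+depth=depth(R)=27
depth=27-11=16


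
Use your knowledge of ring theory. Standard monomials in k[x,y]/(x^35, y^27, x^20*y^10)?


k[x,y]/I, I = (x^35, y^27, x^20*y^10)
Rect: 35x27=945. Corner: (35-20)x(27-10)=255.
dim = 945-255 = 690


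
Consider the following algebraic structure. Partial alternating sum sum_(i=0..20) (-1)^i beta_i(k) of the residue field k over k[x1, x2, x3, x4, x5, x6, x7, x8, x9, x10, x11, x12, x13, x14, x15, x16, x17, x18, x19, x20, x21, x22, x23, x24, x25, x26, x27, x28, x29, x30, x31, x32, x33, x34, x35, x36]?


Koszul resolution: beta_i(k)=C(n,i), n=36
sum_(i=0..p) (-1)^i C(n,i) = (-1)^p C(n-1,p)
(-1)^20*C(35,20) = (-1)^20*3247943160 = 3247943160


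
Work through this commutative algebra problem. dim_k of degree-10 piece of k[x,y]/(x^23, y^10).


k[x,y], I = (x^23, y^10), d = 10
Need i < 23 and d-i < 10.
Range: 1 <= i <= 10.
H(10) = 10


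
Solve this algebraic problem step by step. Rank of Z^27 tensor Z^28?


rank(M(x)N) = rank(M)*rank(N)
27*28 = 756


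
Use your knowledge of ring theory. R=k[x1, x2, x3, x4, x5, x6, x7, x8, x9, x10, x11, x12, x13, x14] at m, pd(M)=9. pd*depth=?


pd+depth=14
depth=14-9=5
pd*depth=9*5=45


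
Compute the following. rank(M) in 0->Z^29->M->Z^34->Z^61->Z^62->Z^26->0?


Alt sum=0:
(-1)^0*29 + (-1)^1*? + (-1)^2*34 + (-1)^3*61 + (-1)^4*62 + (-1)^5*26=0
rank(M)=38


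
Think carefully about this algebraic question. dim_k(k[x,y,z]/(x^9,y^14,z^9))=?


Basis: x^iy^jz^k, i<9,j<14,k<9
9*14*9=1134


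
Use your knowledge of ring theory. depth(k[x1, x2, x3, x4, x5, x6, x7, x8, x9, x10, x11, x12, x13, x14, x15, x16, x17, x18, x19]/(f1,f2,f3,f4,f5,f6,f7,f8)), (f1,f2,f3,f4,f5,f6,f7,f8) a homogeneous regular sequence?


depth(R)=19
depth(R/I)=19-8=11


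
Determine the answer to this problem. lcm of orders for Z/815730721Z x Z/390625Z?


Exponent = lcm of the cyclic orders; pairwise coprime => product.
13^8*5^8=815730721*390625=318644812890625


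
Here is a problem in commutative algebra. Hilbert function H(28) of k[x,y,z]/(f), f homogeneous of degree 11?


C(30,2)-C(19,2)=435-171=264


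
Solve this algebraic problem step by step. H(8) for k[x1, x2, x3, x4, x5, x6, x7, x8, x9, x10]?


C(d+n-1,n-1)=C(17,9)=24310


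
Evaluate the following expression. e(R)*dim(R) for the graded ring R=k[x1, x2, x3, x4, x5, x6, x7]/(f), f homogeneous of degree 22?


e(R)=deg(f)=22, dim(R)=7-1=6
e*dim=22*6=132


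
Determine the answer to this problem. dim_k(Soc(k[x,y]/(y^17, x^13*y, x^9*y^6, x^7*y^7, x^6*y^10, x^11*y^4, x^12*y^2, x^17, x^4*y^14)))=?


Socle = ann(m) = span of standard monomials u with x*u, y*u in I (staircase corners).
Minimal generators: x^17, x^13*y, x^12*y^2, x^11*y^4, x^9*y^6, x^7*y^7, x^6*y^10, x^4*y^14, y^17
Corners: x^3y^16, x^5y^13, x^6y^9, x^8y^6, x^10y^5, x^11y^3, x^12y, x^16
Socle dim=8


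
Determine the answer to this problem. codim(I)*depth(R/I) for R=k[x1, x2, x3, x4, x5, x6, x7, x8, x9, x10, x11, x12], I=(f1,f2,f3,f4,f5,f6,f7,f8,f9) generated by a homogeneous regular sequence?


codim=9, depth=dim(R/I)=12-9=3
Product=9*3=27


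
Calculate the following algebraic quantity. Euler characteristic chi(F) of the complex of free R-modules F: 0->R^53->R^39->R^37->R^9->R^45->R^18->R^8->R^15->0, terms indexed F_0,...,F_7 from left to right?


chi = sum (-1)^i * rank:
(-1)^0*53=53
(-1)^1*39=-39
(-1)^2*37=37
(-1)^3*9=-9
(-1)^4*45=45
(-1)^5*18=-18
(-1)^6*8=8
(-1)^7*15=-15
chi=62


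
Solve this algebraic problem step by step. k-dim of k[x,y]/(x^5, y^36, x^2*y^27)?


k[x,y]/I, I = (x^5, y^36, x^2*y^27)
Rect: 5x36=180. Corner: (5-2)x(36-27)=27.
dim = 180-27 = 153


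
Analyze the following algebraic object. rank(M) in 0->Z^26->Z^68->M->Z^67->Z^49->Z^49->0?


Alt sum=0:
(-1)^0*26 + (-1)^1*68 + (-1)^2*? + (-1)^3*67 + (-1)^4*49 + (-1)^5*49=0
rank(M)=109


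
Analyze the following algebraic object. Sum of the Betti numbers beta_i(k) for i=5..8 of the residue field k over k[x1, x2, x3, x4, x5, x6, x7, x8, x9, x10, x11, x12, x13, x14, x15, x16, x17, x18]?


Koszul resolution: beta_i(k)=C(n,i), n=18
C(18,5)=8568, C(18,6)=18564, C(18,7)=31824, C(18,8)=43758
Sum=102714


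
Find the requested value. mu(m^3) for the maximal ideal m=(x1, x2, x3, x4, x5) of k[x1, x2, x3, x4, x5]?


Graded Nakayama: mu(m^d) = dim_k (m^d/m^(d+1)) = #degree-3 monomials in 5 vars
C(n+d-1,d)=C(7,3)=35


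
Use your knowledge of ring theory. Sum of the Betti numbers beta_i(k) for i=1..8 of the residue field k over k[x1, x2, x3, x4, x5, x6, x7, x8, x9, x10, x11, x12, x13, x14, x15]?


Koszul resolution: beta_i(k)=C(n,i), n=15
C(15,1)=15, C(15,2)=105, C(15,3)=455, C(15,4)=1365, C(15,5)=3003, C(15,6)=5005, C(15,7)=6435, C(15,8)=6435
Sum=22818


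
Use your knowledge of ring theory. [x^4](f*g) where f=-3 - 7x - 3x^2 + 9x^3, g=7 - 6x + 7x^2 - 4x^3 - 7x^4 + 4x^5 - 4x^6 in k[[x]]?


[x^4] = sum a_i*b_j, i+j=4
  -3*-7=21
  -7*-4=28
  -3*7=-21
  9*-6=-54
Sum=-26


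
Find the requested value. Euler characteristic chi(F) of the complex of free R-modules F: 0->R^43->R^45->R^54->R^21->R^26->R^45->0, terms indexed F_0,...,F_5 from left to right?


chi = sum (-1)^i * rank:
(-1)^0*43=43
(-1)^1*45=-45
(-1)^2*54=54
(-1)^3*21=-21
(-1)^4*26=26
(-1)^5*45=-45
chi=12


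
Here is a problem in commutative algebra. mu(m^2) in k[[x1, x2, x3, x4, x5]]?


C(n+d-1,d)=C(6,2)=15


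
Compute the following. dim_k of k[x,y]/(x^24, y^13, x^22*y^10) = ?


k[x,y]/I, I = (x^24, y^13, x^22*y^10)
Rect: 24x13=312. Corner: (24-22)x(13-10)=6.
dim = 312-6 = 306


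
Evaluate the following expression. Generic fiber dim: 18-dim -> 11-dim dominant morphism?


dim(fiber)=dim(X)-dim(Y)=18-11=7


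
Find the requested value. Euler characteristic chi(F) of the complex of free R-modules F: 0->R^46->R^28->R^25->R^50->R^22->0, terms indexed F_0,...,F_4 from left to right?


chi = sum (-1)^i * rank:
(-1)^0*46=46
(-1)^1*28=-28
(-1)^2*25=25
(-1)^3*50=-50
(-1)^4*22=22
chi=15


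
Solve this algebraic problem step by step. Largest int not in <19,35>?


gcd(19,35)=1 => F=ab-a-b=19*35-19-35=665-54=611


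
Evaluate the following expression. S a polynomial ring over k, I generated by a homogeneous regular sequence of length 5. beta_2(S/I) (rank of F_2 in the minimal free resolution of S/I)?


Regular sequence => Koszul complex is the minimal free resolution.
Syz_1 minimally generated by Koszul relations f_i*e_j - f_j*e_i (i<j): mu(Syz_1) = beta_2 = C(m,2) = m(m-1)/2
m=5
5*4/2 = 10


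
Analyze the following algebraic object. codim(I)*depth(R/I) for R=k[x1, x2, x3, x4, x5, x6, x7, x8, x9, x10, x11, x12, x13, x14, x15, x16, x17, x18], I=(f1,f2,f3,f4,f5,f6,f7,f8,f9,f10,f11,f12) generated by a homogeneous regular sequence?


codim=12, depth=dim(R/I)=18-12=6
Product=12*6=72


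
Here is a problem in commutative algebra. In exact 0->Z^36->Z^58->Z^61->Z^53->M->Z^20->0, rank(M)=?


Alt sum=0:
(-1)^0*36 + (-1)^1*58 + (-1)^2*61 + (-1)^3*53 + (-1)^4*? + (-1)^5*20=0
rank(M)=34


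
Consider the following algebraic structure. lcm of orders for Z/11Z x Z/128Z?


Exponent = lcm of the cyclic orders; pairwise coprime => product.
11^1*2^7=11*128=1408


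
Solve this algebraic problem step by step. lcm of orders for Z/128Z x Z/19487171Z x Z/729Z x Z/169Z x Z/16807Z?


Exponent = lcm of the cyclic orders; pairwise coprime => product.
2^7*11^7*3^6*13^2*7^5=128*19487171*729*169*16807=5164915239182514816


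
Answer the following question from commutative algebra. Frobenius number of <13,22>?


gcd(13,22)=1 => F=ab-a-b=13*22-13-22=286-35=251


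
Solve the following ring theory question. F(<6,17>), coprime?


gcd(6,17)=1 => F=ab-a-b=6*17-6-17=102-23=79


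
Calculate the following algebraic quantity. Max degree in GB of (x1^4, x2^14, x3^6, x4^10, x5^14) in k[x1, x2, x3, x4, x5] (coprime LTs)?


Pure powers, coprime LTs => already GB.
Degrees: 4, 14, 6, 10, 14
Max=14


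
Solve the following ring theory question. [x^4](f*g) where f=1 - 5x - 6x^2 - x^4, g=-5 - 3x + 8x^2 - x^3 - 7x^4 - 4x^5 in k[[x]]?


[x^4] = sum a_i*b_j, i+j=4
  1*-7=-7
  -5*-1=5
  -6*8=-48
  -1*-5=5
Sum=-45


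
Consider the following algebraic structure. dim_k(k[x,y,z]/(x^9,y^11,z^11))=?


Basis: x^iy^jz^k, i<9,j<11,k<11
9*11*11=1089


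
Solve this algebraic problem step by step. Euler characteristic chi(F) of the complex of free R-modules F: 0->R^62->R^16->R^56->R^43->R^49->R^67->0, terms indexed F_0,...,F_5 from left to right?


chi = sum (-1)^i * rank:
(-1)^0*62=62
(-1)^1*16=-16
(-1)^2*56=56
(-1)^3*43=-43
(-1)^4*49=49
(-1)^5*67=-67
chi=41


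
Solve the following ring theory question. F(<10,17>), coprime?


gcd(10,17)=1 => F=ab-a-b=10*17-10-17=170-27=143


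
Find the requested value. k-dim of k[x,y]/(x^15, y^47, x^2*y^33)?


k[x,y]/I, I = (x^15, y^47, x^2*y^33)
Rect: 15x47=705. Corner: (15-2)x(47-33)=182.
dim = 705-182 = 523


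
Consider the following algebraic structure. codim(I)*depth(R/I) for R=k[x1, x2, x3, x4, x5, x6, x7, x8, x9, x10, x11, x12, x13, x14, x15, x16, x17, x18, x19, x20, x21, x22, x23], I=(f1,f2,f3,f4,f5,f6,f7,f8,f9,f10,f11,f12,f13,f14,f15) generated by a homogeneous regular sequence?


codim=15, depth=dim(R/I)=23-15=8
Product=15*8=120


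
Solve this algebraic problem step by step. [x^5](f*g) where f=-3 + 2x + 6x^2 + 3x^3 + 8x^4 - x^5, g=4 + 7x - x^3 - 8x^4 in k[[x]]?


[x^5] = sum a_i*b_j, i+j=5
  2*-8=-16
  6*-1=-6
  8*7=56
  -1*4=-4
Sum=30


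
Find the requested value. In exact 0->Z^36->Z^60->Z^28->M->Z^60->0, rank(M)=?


Alt sum=0:
(-1)^0*36 + (-1)^1*60 + (-1)^2*28 + (-1)^3*? + (-1)^4*60=0
rank(M)=64


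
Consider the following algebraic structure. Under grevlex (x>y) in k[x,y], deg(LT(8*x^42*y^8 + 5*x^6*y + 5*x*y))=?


LT: 8*x^42*y^8
deg_x=42, deg_y=8
Total=42+8=50


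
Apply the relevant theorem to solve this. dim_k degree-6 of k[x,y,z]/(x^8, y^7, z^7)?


Need i<8, j<7, k<7 with i+j+k=6.
For each i, j ranges over max(0,6-i-6)..min(6,6-i):
  i=0: j in [0,6] -> 7
  i=1: j in [0,5] -> 6
  i=2: j in [0,4] -> 5
  i=3: j in [0,3] -> 4
  i=4: j in [0,2] -> 3
  i=5: j in [0,1] -> 2
  i=6: j in [0,0] -> 1
H(6) = 7+6+5+4+3+2+1 = 28


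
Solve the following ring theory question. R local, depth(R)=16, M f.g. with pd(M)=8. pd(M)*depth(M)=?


pd+depth=16
depth=16-8=8
pd*depth=8*8=64


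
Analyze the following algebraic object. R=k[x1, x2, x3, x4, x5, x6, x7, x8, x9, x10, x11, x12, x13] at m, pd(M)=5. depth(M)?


pd+depth=depth(R)=13
depth=13-5=8


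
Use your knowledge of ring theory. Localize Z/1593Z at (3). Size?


3-primary part: 1593=3^3*59
Size=3^3=27


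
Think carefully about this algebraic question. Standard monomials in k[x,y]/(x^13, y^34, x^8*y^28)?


k[x,y]/I, I = (x^13, y^34, x^8*y^28)
Rect: 13x34=442. Corner: (13-8)x(34-28)=30.
dim = 442-30 = 412


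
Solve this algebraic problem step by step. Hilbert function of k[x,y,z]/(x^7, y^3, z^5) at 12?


Need i<7, j<3, k<5 with i+j+k=12.
For each i, j ranges over max(0,12-i-4)..min(2,12-i):
  i=0: j in [8,2] -> 0
  i=1: j in [7,2] -> 0
  i=2: j in [6,2] -> 0
  i=3: j in [5,2] -> 0
  i=4: j in [4,2] -> 0
  i=5: j in [3,2] -> 0
  i=6: j in [2,2] -> 1
H(12) = 0+0+0+0+0+0+1 = 1


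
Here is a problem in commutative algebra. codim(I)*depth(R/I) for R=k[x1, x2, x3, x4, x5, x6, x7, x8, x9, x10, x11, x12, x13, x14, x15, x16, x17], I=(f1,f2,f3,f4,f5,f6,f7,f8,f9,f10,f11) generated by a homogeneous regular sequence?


codim=11, depth=dim(R/I)=17-11=6
Product=11*6=66


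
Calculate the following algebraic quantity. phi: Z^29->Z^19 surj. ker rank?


rank(ker) = 29-19 = 10


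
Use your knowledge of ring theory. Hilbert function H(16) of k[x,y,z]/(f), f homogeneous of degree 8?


C(18,2)-C(10,2)=153-45=108


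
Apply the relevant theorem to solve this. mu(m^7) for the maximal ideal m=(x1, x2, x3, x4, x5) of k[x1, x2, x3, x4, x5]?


Graded Nakayama: mu(m^d) = dim_k (m^d/m^(d+1)) = #degree-7 monomials in 5 vars
C(n+d-1,d)=C(11,7)=330


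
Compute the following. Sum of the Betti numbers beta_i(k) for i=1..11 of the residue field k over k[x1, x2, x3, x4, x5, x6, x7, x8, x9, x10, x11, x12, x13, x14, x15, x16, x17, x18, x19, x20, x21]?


Koszul resolution: beta_i(k)=C(n,i), n=21
C(21,1)=21, C(21,2)=210, C(21,3)=1330, C(21,4)=5985, C(21,5)=20349, C(21,6)=54264, C(21,7)=116280, C(21,8)=203490, C(21,9)=293930, C(21,10)=352716, C(21,11)=352716
Sum=1401291


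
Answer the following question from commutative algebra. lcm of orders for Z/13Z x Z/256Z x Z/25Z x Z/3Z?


Exponent = lcm of the cyclic orders; pairwise coprime => product.
13^1*2^8*5^2*3^1=13*256*25*3=249600


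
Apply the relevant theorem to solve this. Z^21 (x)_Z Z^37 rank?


rank(M(x)N) = rank(M)*rank(N)
21*37 = 777


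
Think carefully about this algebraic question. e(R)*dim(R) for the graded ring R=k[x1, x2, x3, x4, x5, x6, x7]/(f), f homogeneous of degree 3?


e(R)=deg(f)=3, dim(R)=7-1=6
e*dim=3*6=18


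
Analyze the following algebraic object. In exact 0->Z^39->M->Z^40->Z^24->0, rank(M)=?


Alt sum=0:
(-1)^0*39 + (-1)^1*? + (-1)^2*40 + (-1)^3*24=0
rank(M)=55


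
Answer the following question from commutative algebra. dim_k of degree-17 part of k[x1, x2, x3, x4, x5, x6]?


C(d+n-1,n-1)=C(22,5)=26334


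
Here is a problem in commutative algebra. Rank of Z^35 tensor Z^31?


rank(M(x)N) = rank(M)*rank(N)
35*31 = 1085


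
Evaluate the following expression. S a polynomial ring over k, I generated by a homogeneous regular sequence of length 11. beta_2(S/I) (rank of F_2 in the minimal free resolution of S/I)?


Regular sequence => Koszul complex is the minimal free resolution.
Syz_1 minimally generated by Koszul relations f_i*e_j - f_j*e_i (i<j): mu(Syz_1) = beta_2 = C(m,2) = m(m-1)/2
m=11
11*10/2 = 55


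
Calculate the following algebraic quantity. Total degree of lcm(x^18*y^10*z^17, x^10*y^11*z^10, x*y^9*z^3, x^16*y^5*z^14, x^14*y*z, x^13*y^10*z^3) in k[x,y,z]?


lcm = componentwise max:
x: max(18,10,1,16,14,13)=18
y: max(10,11,9,5,1,10)=11
z: max(17,10,3,14,1,3)=17
Total=18+11+17=46


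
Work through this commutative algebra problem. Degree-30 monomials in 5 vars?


C(d+n-1,n-1)=C(34,4)=46376


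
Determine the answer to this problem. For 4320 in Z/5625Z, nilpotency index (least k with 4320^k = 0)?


4320^k mod 5625:
k=1: 4320
k=2: 4275
k=3: 1125
k=4: 0
First zero at k = 4


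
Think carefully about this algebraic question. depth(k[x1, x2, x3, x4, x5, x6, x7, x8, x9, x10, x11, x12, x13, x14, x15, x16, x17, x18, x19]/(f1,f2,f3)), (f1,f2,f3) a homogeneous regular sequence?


depth(R)=19
depth(R/I)=19-3=16


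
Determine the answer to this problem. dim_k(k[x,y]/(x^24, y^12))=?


Basis: x^i*y^j, i<24, j<12
24*12=288


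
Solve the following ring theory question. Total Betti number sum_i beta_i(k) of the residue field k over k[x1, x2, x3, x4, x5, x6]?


Koszul resolution: beta_i(k)=C(n,i), n=6
sum_i C(6,i) = 2^6 = 64


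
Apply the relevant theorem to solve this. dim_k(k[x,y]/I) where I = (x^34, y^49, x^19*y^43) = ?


k[x,y]/I, I = (x^34, y^49, x^19*y^43)
Rect: 34x49=1666. Corner: (34-19)x(49-43)=90.
dim = 1666-90 = 1576


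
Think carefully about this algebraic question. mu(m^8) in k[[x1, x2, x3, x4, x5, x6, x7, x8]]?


C(n+d-1,d)=C(15,8)=6435


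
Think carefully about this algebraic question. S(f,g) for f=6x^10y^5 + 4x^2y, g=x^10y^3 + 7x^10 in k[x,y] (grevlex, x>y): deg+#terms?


LT(f)=6x^10y^5, LT(g)=x^10y^3
lcm(LM)=x^10y^5
S(f,g) (scaled by 6 to clear denominators) = 1*f - 6y^2*g = -42x^10y^2 + 4x^2y
2 terms, deg 12.
12+2=14


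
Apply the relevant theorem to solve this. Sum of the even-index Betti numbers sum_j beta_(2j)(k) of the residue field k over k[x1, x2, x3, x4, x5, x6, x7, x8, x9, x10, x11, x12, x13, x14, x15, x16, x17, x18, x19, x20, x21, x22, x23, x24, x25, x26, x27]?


Koszul resolution: beta_i(k)=C(n,i), n=27
sum_even C(27,i) = 2^(n-1) = 2^26 = 67108864


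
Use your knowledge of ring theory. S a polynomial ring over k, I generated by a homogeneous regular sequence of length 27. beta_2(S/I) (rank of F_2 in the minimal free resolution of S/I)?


Regular sequence => Koszul complex is the minimal free resolution.
Syz_1 minimally generated by Koszul relations f_i*e_j - f_j*e_i (i<j): mu(Syz_1) = beta_2 = C(m,2) = m(m-1)/2
m=27
27*26/2 = 351


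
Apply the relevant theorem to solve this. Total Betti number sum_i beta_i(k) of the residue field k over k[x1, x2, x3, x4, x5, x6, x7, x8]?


Koszul resolution: beta_i(k)=C(n,i), n=8
sum_i C(8,i) = 2^8 = 256


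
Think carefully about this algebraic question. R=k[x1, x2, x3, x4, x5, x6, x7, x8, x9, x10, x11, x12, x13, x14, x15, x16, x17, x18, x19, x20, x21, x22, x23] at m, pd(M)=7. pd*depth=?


pd+depth=23
depth=23-7=16
pd*depth=7*16=112


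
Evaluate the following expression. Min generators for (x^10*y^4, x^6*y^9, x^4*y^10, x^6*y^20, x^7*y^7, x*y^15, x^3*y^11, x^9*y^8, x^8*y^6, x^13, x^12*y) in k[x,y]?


Remove redundant (divisible by others).
x^6*y^20 redundant.
x^9*y^8 redundant.
Min: x^13, x^12*y, x^10*y^4, x^8*y^6, x^7*y^7, x^6*y^9, x^4*y^10, x^3*y^11, x*y^15
Count=9


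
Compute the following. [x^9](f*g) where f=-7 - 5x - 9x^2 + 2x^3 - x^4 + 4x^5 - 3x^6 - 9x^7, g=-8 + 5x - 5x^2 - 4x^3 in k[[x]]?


[x^9] = sum a_i*b_j, i+j=9
  -3*-4=12
  -9*-5=45
Sum=57


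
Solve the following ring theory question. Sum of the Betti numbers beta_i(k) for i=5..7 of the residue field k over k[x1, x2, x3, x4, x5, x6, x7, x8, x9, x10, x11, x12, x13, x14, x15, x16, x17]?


Koszul resolution: beta_i(k)=C(n,i), n=17
C(17,5)=6188, C(17,6)=12376, C(17,7)=19448
Sum=38012


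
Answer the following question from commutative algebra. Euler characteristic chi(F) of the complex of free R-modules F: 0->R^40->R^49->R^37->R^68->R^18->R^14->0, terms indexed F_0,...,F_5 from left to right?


chi = sum (-1)^i * rank:
(-1)^0*40=40
(-1)^1*49=-49
(-1)^2*37=37
(-1)^3*68=-68
(-1)^4*18=18
(-1)^5*14=-14
chi=-36


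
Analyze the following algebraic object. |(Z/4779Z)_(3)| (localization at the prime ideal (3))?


3-primary part: 4779=3^4*59
Size=3^4=81


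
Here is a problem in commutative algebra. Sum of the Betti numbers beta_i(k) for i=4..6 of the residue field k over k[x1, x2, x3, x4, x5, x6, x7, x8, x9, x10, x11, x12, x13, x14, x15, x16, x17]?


Koszul resolution: beta_i(k)=C(n,i), n=17
C(17,4)=2380, C(17,5)=6188, C(17,6)=12376
Sum=20944
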